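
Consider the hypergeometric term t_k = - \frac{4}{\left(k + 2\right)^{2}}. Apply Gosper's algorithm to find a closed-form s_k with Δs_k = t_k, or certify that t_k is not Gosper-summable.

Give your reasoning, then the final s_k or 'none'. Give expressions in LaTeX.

r(k) = (k + 2)**2/(k + 3)**2 after simplifying.
Take A(k)=k**2 + 4*k + 4, B(k)=k**2 + 6*k + 9, C(k)=1.
Set up (k**2 + 4*k + 4)·f(k+1) − (k**2 + 4*k + 4)·f(k) − (1) = 0.
d = 0 from the (2,2,0) case.
Put f(k) = c0: A·f(k+1) − B(k−1)·f(k) − C = -1; need -1 = 0 — inconsistent ⇒ no f, not summable.

none — t_k is not Gosper-summable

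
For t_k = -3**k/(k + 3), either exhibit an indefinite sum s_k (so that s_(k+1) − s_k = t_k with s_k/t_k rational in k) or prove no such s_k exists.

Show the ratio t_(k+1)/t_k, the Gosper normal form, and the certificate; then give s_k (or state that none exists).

r(k) = 3*(k + 3)/(k + 4) after simplifying.
Take A(k)=3*k + 9, B(k)=k + 4, C(k)=1.
Set up (3*k + 9)·f(k+1) − (k + 3)·f(k) − (1) = 0.
deg f ≤ -1 (via 1,1,0).
Negative degree bound (-1): no f exists, t_k not Gosper-summable.

no hypergeometric antidifference exists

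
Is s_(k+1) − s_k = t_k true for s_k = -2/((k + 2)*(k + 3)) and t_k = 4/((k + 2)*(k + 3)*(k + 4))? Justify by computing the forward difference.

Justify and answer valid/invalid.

s_(k+1) = -2/((k + 3)*(k + 4))
s_(k+1) − s_k = 4/(k**3 + 9*k**2 + 26*k + 24)
(s_(k+1) − s_k) − t_k = 0

valid; difference matches t_k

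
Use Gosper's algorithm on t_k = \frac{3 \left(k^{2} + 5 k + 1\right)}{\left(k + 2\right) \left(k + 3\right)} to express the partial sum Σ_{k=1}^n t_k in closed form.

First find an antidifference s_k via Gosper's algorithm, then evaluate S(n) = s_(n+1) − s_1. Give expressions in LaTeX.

S(n) = \frac{n \left(3 n + 4\right)}{n + 3}

Compute t_(k+1)/t_k: get (k + 2)*(5*k + (k + 1)**2 + 6)/((k + 4)*(k**2 + 5*k + 1)).
A = k + 2, B = k + 4, C = k**2 + 5*k + 1.
Key eq: (k + 2)·f(k+1) = (k + 3)·f(k) + (k**2 + 5*k + 1).
deg f ≤ 2 (via 1,1,2).
Match coefficients ⇒ f(k) = k*(2*k - 1)/2.
Get s_k = R·t_k = 3*k*(2*k - 1)/(2*(k + 2)) with R(k) = B(k−1)f(k)/C(k) = k*(k + 3)*(2*k - 1)/(2*(k**2 + 5*k + 1)).
Verify: 3*(k**2 + 5*k + 1)/(k**2 + 5*k + 6) matches t_k.
s_(n+1) = 3*(2*n**2 + 3*n + 1)/(2*(n + 3)) and s_(1) = 1/2, so S(n) = n*(3*n + 4)/(n + 3).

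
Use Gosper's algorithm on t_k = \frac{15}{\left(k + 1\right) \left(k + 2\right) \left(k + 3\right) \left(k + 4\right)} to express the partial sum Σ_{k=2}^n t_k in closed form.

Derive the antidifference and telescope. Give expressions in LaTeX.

Ratio r(k) = (k + 1)/(k + 5).
Factor: A=k + 1; B=k + 5; C=1.
Solve (k + 1)·f(k+1) − (k + 4)·f(k) = 1.
Bound: deg f ≤ 3.
Solving with deg f ≤ 3: f(k) = k*(k**2 + 6*k + 11)/18.
Then R = B(k−1)f/C = k*(k + 4)*(k**2 + 6*k + 11)/18, so s_k = R(k)·t_k = 5*k*(k**2 + 6*k + 11)/(6*(k + 1)*(k + 2)*(k + 3)).
Δs = 15/(k**4 + 10*k**3 + 35*k**2 + 50*k + 24), as required.
Σ_(k=2)^n t_k = s_(n+1) − s_(2) = (5*(n**3 + 9*n**2 + 26*n + 18)/(6*(n**3 + 9*n**2 + 26*n + 24))) − (3/4), i.e. (n**3 + 9*n**2 + 26*n - 36)/(12*(n**3 + 9*n**2 + 26*n + 24)).

S(n) = \frac{n^{3} + 9 n^{2} + 26 n - 36}{12 \left(n^{3} + 9 n^{2} + 26 n + 24\right)}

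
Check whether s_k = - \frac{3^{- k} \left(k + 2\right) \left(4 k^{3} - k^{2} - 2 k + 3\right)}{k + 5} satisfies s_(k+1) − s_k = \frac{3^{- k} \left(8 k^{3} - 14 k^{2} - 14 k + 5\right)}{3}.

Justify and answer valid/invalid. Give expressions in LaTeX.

s_(k+1) = (k + 3)*(2*k - 4*(k + 1)**3 + (k + 1)**2 - 1)/(3*3**k*(k + 6))
s_(k+1) − s_k = 2*(4*k**5 + 25*k**4 - 21*k**3 - 154*k**2 - 76*k + 24)/(3*3**k*(k**2 + 11*k + 30))
(s_(k+1) − s_k) − t_k = (-8*k**4 - 38*k**3 + 87*k**2 + 71*k - 34)/(3**k*(k**2 + 11*k + 30))

Invalid: residual \frac{3^{- k} \left(- 8 k^{4} - 38 k^{3} + 87 k^{2} + 71 k - 34\right)}{k^{2} + 11 k + 30} ≠ 0.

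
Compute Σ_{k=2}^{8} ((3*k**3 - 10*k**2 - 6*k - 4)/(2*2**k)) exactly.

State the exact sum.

Step 1: r(k) = (3*k**3 - k**2 - 17*k - 17)/(2*(3*k**3 - 10*k**2 - 6*k - 4)).
A = 1/2, B = 1, C = k**3 - 10*k**2/3 - 2*k - 4/3.
Need (1/2)·f(k+1) − (1)·f(k) = k**3 - 10*k**2/3 - 2*k - 4/3.
d = 3 from the (0,0,3) case.
Match coefficients ⇒ f(k) = -2*(3*k**3 - k**2 + k - 1)/3.
R(k) = B(k−1)·f(k)/C(k) = -2*(3*k**3 - k**2 + k - 1)/(3*k**3 - 10*k**2 - 6*k - 4); s_k = R·t_k = (-3*k**3 + k**2 - k + 1)/2**k.
Check: Δs_k = (3*k**3 - 10*k**2 - 6*k - 4)/(2*2**k). ✓
Σ_(k=2)^(8) t_k = s_(9) − s_(2) = -1057/256 − (-21/4) = 287/256.

Σ = 287/256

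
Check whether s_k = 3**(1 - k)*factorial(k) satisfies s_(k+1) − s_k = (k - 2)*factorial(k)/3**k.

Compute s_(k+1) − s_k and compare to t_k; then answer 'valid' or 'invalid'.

s_(k+1) = factorial(k + 1)/3**k
s_(k+1) − s_k = (k - 2)*factorial(k)/3**k
(s_(k+1) − s_k) − t_k = 0

valid (s_(k+1) − s_k reduces to t_k)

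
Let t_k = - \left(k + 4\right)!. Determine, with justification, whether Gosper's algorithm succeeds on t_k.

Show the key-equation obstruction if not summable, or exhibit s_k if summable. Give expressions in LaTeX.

No — t_k has no hypergeometric antidifference.

The ratio is k + 5.
Take A(k)=k + 5, B(k)=1, C(k)=1.
Set up (k + 5)·f(k+1) − (1)·f(k) − (1) = 0.
d = -1 from the (1,0,0) case.
Bound -1 < 0, so the key equation has no polynomial solution.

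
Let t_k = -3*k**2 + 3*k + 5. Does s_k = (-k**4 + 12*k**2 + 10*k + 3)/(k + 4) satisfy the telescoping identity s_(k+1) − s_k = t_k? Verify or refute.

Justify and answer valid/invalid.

s_(k+1) = (10*k - (k + 1)**4 + 12*(k + 1)**2 + 13)/(k + 5)
s_(k+1) − s_k = (-3*k**4 - 22*k**3 - 16*k**2 + 91*k + 81)/(k**2 + 9*k + 20)
(s_(k+1) − s_k) − t_k = (2*k**3 + 12*k**2 - 14*k - 19)/(k**2 + 9*k + 20)

Invalid: residual (2*k**3 + 12*k**2 - 14*k - 19)/(k**2 + 9*k + 20) ≠ 0.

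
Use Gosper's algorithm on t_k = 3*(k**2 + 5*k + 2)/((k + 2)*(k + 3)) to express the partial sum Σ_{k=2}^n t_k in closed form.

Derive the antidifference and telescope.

Compute t_(k+1)/t_k: get (k + 2)*(5*k + (k + 1)**2 + 7)/((k + 4)*(k**2 + 5*k + 2)).
Normal form (A,B,C) = (k + 2, k + 4, k**2 + 5*k + 2).
Key eq: (k + 2)·f(k+1) = (k + 3)·f(k) + (k**2 + 5*k + 2).
Degrees (1,1,2) ⇒ d ≤ 2.
Coefficient equations give f(k) = k**2.
R(k) = B(k−1)·f(k)/C(k) = k**2*(k + 3)/(k**2 + 5*k + 2); s_k = R·t_k = 3*k**2/(k + 2).
Verify: 3*(k**2 + 5*k + 2)/(k**2 + 5*k + 6) matches t_k.
Evaluate: s_(n+1) = 3*(n**2 + 2*n + 1)/(n + 3); subtract s_(2) = 3 ⇒ S(n) = 3*(n**2 + n - 2)/(n + 3).

S(n) = 3*(n**2 + n - 2)/(n + 3)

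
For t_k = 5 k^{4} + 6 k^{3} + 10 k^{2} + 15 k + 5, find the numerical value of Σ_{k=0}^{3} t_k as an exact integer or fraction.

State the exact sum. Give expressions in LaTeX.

Σ = 956

Step 1: r(k) = (5*k**4 + 26*k**3 + 58*k**2 + 73*k + 41)/(5*k**4 + 6*k**3 + 10*k**2 + 15*k + 5).
A = 1, B = 1, C = k**4 + 6*k**3/5 + 2*k**2 + 3*k + 1.
Key eq: (1)·f(k+1) = (1)·f(k) + (k**4 + 6*k**3/5 + 2*k**2 + 3*k + 1).
deg f ≤ 5 (via 0,0,4).
Solve for f: f(k) = k*(k**4 - k**3 + 2*k**2 + 4*k - 1)/5 (degree 5 ≤ 5).
Then R = B(k−1)f/C = k*(k**4 - k**3 + 2*k**2 + 4*k - 1)/(5*k**4 + 6*k**3 + 10*k**2 + 15*k + 5), so s_k = R(k)·t_k = k*(k**4 - k**3 + 2*k**2 + 4*k - 1).
s_(k+1) − s_k = 5*k**4 + 6*k**3 + 10*k**2 + 15*k + 5 = t_k.
Sum = s_(4) − s_(0); s_(4) = 956, s_(0) = 0 ⇒ 956.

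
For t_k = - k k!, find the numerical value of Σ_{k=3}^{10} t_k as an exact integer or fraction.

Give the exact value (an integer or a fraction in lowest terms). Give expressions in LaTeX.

Σ = -39916794

The ratio is (k + 1)**2/k.
Factor: A=k + 1; B=1; C=k.
Set up (k + 1)·f(k+1) − (1)·f(k) − (k) = 0.
Degrees (1,0,1) ⇒ d ≤ 0.
Match coefficients ⇒ f(k) = 1.
Get s_k = R·t_k = -factorial(k) with R(k) = B(k−1)f(k)/C(k) = 1/k.
Verify: -k*factorial(k) matches t_k.
Sum = s_(11) − s_(3); s_(11) = -39916800, s_(3) = -6 ⇒ -39916794.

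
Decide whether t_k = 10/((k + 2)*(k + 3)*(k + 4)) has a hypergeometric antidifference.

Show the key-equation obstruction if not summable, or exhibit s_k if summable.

Step 1: r(k) = (k + 2)/(k + 5).
Take A(k)=k + 2, B(k)=k + 5, C(k)=1.
f must satisfy (k + 2)·f(k+1) − (k + 4)·f(k) = 1.
From deg A=1, deg B=1, deg C=0: d=2.
Match coefficients ⇒ f(k) = k*(k + 5)/12.
Certificate R = B(k−1)f/C = k*(k + 4)*(k + 5)/12 gives s_k = 5*k*(k + 5)/(6*(k + 2)*(k + 3)).
s_(k+1) − s_k = 10/(k**3 + 9*k**2 + 26*k + 24) = t_k.

Yes. s_k = 5*k*(k + 5)/(6*(k + 2)*(k + 3)).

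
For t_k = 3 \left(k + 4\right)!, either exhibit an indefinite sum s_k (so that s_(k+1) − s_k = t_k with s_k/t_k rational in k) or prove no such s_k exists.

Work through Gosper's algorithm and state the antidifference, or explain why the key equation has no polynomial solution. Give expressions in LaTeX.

no hypergeometric antidifference exists

Compute t_(k+1)/t_k: get k + 5.
Gosper form: A/B · C(k+1)/C(k) with A=k + 5, B=1, C=1.
Need (k + 5)·f(k+1) − (1)·f(k) = 1.
From deg A=1, deg B=0, deg C=0: d=-1.
Bound -1 < 0, so the key equation has no polynomial solution.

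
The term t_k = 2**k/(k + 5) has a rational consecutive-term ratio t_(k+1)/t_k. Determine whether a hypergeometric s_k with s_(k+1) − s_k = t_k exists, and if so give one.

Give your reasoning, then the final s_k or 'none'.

The ratio is 2*(k + 5)/(k + 6).
A = 2*k + 10, B = k + 6, C = 1.
Need (2*k + 10)·f(k+1) − (k + 5)·f(k) = 1.
deg f ≤ -1 (via 1,1,0).
d = -1 < 0 ⇒ no nonzero polynomial f; not summable.

none (Gosper's algorithm certifies no s_k)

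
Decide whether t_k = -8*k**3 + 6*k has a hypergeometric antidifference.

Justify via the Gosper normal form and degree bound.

Yes. s_k = k*(-2*k**3 + 4*k**2 + k - 3).

t_(k+1)/t_k = (-3*k + 4*(k + 1)**3 - 3)/(k*(4*k**2 - 3)).
Take A(k)=1, B(k)=1, C(k)=k**3 - 3*k/4.
Set up (1)·f(k+1) − (1)·f(k) − (k**3 - 3*k/4) = 0.
d = 4 from the (0,0,3) case.
Solving with deg f ≤ 4: f(k) = k*(k - 1)*(2*k**2 - 2*k - 3)/8.
Certificate R = B(k−1)f/C = (k - 1)*(2*k**2 - 2*k - 3)/(2*(4*k**2 - 3)) gives s_k = k*(-2*k**3 + 4*k**2 + k - 3).
Verify: -8*k**3 + 6*k matches t_k.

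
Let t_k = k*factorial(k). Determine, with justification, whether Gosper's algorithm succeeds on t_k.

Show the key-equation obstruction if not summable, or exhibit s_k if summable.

t_(k+1)/t_k = (k + 1)**2/k.
A = k + 1, B = 1, C = k.
Key eq: (k + 1)·f(k+1) = (1)·f(k) + (k).
Bound: deg f ≤ 0.
Match coefficients ⇒ f(k) = 1.
Get s_k = R·t_k = factorial(k) with R(k) = B(k−1)f(k)/C(k) = 1/k.
Verify: k*factorial(k) matches t_k.

Yes. s_k = factorial(k).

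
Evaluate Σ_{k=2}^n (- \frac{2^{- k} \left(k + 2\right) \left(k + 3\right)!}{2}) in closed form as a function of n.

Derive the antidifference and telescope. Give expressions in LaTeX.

Step 1: r(k) = (k + 3)*(k + 4)/(2*(k + 2)).
A = k/2 + 2, B = 1, C = k + 2.
f must satisfy (k/2 + 2)·f(k+1) − (1)·f(k) = k + 2.
Bound: deg f ≤ 0.
Match coefficients ⇒ f(k) = 2.
So s_k = (B(k−1)f/C)·t_k = (2/(k + 2))·t_k = -factorial(k + 3)/2**k.
s_(k+1) − s_k = -(k + 2)*factorial(k + 3)/(2*2**k) = t_k.
Telescope: S(n) = s_(n+1) − s_(2) = -2**(-n - 1)*factorial(n + 4) − (-30) = 30 - factorial(n + 4)/(2*2**n).

S(n) = 30 - \frac{2^{- n} \left(n + 4\right)!}{2}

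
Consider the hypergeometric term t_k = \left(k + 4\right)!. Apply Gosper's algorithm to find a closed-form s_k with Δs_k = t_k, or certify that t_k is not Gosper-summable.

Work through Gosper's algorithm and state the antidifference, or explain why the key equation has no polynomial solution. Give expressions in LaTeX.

none (Gosper's algorithm certifies no s_k)

t_(k+1)/t_k = k + 5.
A = k + 5, B = 1, C = 1.
Key eq: (k + 5)·f(k+1) = (1)·f(k) + (1).
Bound: deg f ≤ -1.
deg f ≤ -1 is impossible — no certificate.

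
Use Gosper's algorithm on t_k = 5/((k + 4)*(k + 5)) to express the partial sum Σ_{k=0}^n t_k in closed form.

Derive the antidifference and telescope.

S(n) = 5*(n + 1)/(4*(n + 5))

t_(k+1)/t_k = (k + 4)/(k + 6).
Take A(k)=k + 4, B(k)=k + 6, C(k)=1.
Set up (k + 4)·f(k+1) − (k + 5)·f(k) − (1) = 0.
deg f ≤ 1 (via 1,1,0).
Match coefficients ⇒ f(k) = k/4.
Get s_k = R·t_k = 5*k/(4*(k + 4)) with R(k) = B(k−1)f(k)/C(k) = k*(k + 5)/4.
Verify: 5/(k**2 + 9*k + 20) matches t_k.
Telescope: S(n) = s_(n+1) − s_(0) = 5*(n + 1)/(4*(n + 5)) − (0) = 5*(n + 1)/(4*(n + 5)).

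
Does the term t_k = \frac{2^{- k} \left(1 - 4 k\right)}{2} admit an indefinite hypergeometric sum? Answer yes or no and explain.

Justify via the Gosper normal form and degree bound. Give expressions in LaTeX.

Yes. s_k = 2^{- k} \left(4 k + 3\right).

r(k) = (4*k + 3)/(2*(4*k - 1)) after simplifying.
A = 1/2, B = 1, C = k - 1/4.
Set up (1/2)·f(k+1) − (1)·f(k) − (k - 1/4) = 0.
deg f ≤ 1 (via 0,0,1).
Solving with deg f ≤ 1: f(k) = -(4*k + 3)/2.
R(k) = B(k−1)·f(k)/C(k) = -2*(4*k + 3)/(4*k - 1); s_k = R·t_k = (4*k + 3)/2**k.
s_(k+1) − s_k = (1 - 4*k)/(2*2**k) = t_k.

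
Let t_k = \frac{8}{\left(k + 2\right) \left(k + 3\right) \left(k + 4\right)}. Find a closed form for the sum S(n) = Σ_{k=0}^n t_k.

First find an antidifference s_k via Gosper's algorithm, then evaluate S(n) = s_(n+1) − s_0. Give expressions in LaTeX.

Ratio r(k) = (k + 2)/(k + 5).
A = k + 2, B = k + 5, C = 1.
Set up (k + 2)·f(k+1) − (k + 4)·f(k) − (1) = 0.
deg f ≤ 2 (via 1,1,0).
Solving with deg f ≤ 2: f(k) = k*(k + 5)/12.
Then R = B(k−1)f/C = k*(k + 4)*(k + 5)/12, so s_k = R(k)·t_k = 2*k*(k + 5)/(3*(k + 2)*(k + 3)).
Verify: 8/(k**3 + 9*k**2 + 26*k + 24) matches t_k.
s_(n+1) = 2*(n**2 + 7*n + 6)/(3*(n**2 + 7*n + 12)) and s_(0) = 0, so S(n) = 2*(n**2 + 7*n + 6)/(3*(n**2 + 7*n + 12)).

S(n) = \frac{2 \left(n^{2} + 7 n + 6\right)}{3 \left(n^{2} + 7 n + 12\right)}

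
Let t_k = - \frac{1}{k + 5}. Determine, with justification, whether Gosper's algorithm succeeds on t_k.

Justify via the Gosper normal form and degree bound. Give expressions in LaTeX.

No — t_k has no hypergeometric antidifference.

t_(k+1)/t_k = (k + 5)/(k + 6).
Gosper form: A/B · C(k+1)/C(k) with A=k + 5, B=k + 6, C=1.
Set up (k + 5)·f(k+1) − (k + 5)·f(k) − (1) = 0.
From deg A=1, deg B=1, deg C=0: d=0.
f = c0 ⇒ A·f(k+1) − B(k−1)·f(k) − C = -1. The system {-1 = 0} is inconsistent; no antidifference.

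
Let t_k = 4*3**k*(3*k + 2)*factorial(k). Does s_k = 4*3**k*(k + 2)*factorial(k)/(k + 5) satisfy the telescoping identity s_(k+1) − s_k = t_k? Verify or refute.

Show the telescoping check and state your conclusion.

s_(k+1) = 12*3**k*(k + 3)*factorial(k + 1)/(k + 6)
s_(k+1) − s_k = 4*3**k*(3*k**3 + 26*k**2 + 61*k + 33)*factorial(k)/((k + 5)*(k + 6))
(s_(k+1) − s_k) − t_k = -12*3**k*(3*k**2 + 17*k + 9)*factorial(k)/((k + 5)*(k + 6))

Invalid: residual -12*3**k*(3*k**2 + 17*k + 9)*factorial(k)/((k + 5)*(k + 6)) ≠ 0.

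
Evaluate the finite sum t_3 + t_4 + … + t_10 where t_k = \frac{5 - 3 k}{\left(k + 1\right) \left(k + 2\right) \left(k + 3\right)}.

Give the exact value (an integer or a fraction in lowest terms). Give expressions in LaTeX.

Σ = -38/195

Ratio r(k) = (k + 1)*(3*k - 2)/((k + 4)*(3*k - 5)).
Gosper form: A/B · C(k+1)/C(k) with A=k + 1, B=k + 4, C=k - 5/3.
Need (k + 1)·f(k+1) − (k + 3)·f(k) = k - 5/3.
Degrees (1,1,1) ⇒ d ≤ 2.
Match coefficients ⇒ f(k) = -k*(k + 9)/6.
Then R = B(k−1)f/C = -k*(k + 3)*(k + 9)/(2*(3*k - 5)), so s_k = R(k)·t_k = k*(k + 9)/(2*(k + 1)*(k + 2)).
Check: Δs_k = (5 - 3*k)/(k**3 + 6*k**2 + 11*k + 6). ✓
Σ_(k=3)^(10) t_k = s_(11) − s_(3) = 55/78 − (9/10) = -38/195.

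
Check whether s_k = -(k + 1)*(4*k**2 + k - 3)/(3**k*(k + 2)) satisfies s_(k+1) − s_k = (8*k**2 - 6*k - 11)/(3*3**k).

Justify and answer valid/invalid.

s_(k+1) = -(k + 2)*(k + 4*(k + 1)**2 - 2)/(3*3**k*(k + 3))
s_(k+1) − s_k = (8*k**4 + 26*k**3 - 15*k**2 - 71*k - 35)/(3*3**k*(k**2 + 5*k + 6))
(s_(k+1) − s_k) − t_k = (-8*k**3 - 22*k**2 + 20*k + 31)/(3*3**k*(k**2 + 5*k + 6))

Invalid: residual (-8*k**3 - 22*k**2 + 20*k + 31)/(3*3**k*(k**2 + 5*k + 6)) ≠ 0.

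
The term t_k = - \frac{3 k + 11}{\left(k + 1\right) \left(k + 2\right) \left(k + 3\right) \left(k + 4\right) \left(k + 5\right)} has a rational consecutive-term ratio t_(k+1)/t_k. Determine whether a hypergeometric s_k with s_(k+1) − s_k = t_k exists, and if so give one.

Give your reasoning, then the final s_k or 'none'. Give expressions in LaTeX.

s_k = \frac{k \left(- k^{2} - 7 k - 14\right)}{8 \left(k^{3} + 7 k^{2} + 14 k + 8\right)}

The ratio is (k + 1)*(3*k + 14)/((k + 6)*(3*k + 11)).
A = k + 1, B = k + 6, C = k + 11/3.
Key eq: (k + 1)·f(k+1) = (k + 5)·f(k) + (k + 11/3).
From deg A=1, deg B=1, deg C=1: d=4.
Solve for f: f(k) = k*(k + 3)*(k**2 + 7*k + 14)/24 (degree 4 ≤ 4).
Then R = B(k−1)f/C = k*(k + 3)*(k + 5)*(k**2 + 7*k + 14)/(8*(3*k + 11)), so s_k = R(k)·t_k = k*(-k**2 - 7*k - 14)/(8*(k**3 + 7*k**2 + 14*k + 8)).
Verify: (-3*k - 11)/(k**5 + 15*k**4 + 85*k**3 + 225*k**2 + 274*k + 120) matches t_k.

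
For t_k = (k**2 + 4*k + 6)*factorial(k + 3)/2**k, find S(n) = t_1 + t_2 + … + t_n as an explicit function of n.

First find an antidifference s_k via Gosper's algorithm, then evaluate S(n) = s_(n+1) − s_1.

Ratio r(k) = (k + 4)*(4*k + (k + 1)**2 + 10)/(2*(k**2 + 4*k + 6)).
Take A(k)=k/2 + 2, B(k)=1, C(k)=k**2 + 4*k + 6.
Solve (k/2 + 2)·f(k+1) − (1)·f(k) = k**2 + 4*k + 6.
From deg A=1, deg B=0, deg C=2: d=1.
Match coefficients ⇒ f(k) = 2*(k + 1).
So s_k = (B(k−1)f/C)·t_k = (2*(k + 1)/(k**2 + 4*k + 6))·t_k = 2**(1 - k)*(k + 1)*factorial(k + 3).
s_(k+1) − s_k = (k**2 + 4*k + 6)*factorial(k + 3)/2**k = t_k.
Σ_(k=1)^n t_k = s_(n+1) − s_(1) = ((n + 2)*factorial(n + 4)/2**n) − (48), i.e. -48 + n*factorial(n + 4)/2**n + 2*factorial(n + 4)/2**n.

S(n) = -48 + n*factorial(n + 4)/2**n + 2*factorial(n + 4)/2**n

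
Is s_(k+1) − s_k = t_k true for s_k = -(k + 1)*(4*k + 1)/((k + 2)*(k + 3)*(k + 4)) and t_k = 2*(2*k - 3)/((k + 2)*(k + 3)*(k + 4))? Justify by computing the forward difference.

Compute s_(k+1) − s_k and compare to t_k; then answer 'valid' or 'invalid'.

s_(k+1) = -(k + 2)*(4*k + 5)/((k + 3)*(k + 4)*(k + 5))
s_(k+1) − s_k = (4*k**2 - 10*k - 15)/(k**4 + 14*k**3 + 71*k**2 + 154*k + 120)
(s_(k+1) − s_k) − t_k = 3*(5 - 8*k)/(k**4 + 14*k**3 + 71*k**2 + 154*k + 120)

Invalid: residual 3*(5 - 8*k)/(k**4 + 14*k**3 + 71*k**2 + 154*k + 120) ≠ 0.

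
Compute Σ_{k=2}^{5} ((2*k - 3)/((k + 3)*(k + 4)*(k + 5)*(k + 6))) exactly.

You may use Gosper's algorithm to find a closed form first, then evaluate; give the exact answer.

Step 1: r(k) = (k + 3)*(2*k - 1)/((k + 7)*(2*k - 3)).
Gosper form: A/B · C(k+1)/C(k) with A=k + 3, B=k + 7, C=k - 3/2.
f must satisfy (k + 3)·f(k+1) − (k + 6)·f(k) = k - 3/2.
deg f ≤ 3 (via 1,1,1).
Solve for f: f(k) = -k/2 (degree 1 ≤ 3).
So s_k = (B(k−1)f/C)·t_k = (-k*(k + 6)/(2*k - 3))·t_k = -k/((k + 3)*(k + 4)*(k + 5)).
Δs = (2*k - 3)/(k**4 + 18*k**3 + 119*k**2 + 342*k + 360), as required.
Σ_(k=2)^(5) t_k = s_(6) − s_(2) = -1/165 − (-1/105) = 4/1155.

Σ = 4/1155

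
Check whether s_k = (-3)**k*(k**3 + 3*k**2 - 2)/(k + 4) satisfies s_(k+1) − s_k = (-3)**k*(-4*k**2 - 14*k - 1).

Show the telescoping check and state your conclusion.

s_(k+1) = (-3)**(k + 1)*((k + 1)**3 + 3*(k + 1)**2 - 2)/(k + 5)
s_(k+1) − s_k = (-3)**k*(-4*k**4 - 38*k**3 - 114*k**2 - 112*k - 14)/(k**2 + 9*k + 20)
(s_(k+1) − s_k) − t_k = 3*(-3)**k*(4*k**3 + 31*k**2 + 59*k + 2)/(k**2 + 9*k + 20)

Invalid: residual 3*(-3)**k*(4*k**3 + 31*k**2 + 59*k + 2)/(k**2 + 9*k + 20) ≠ 0.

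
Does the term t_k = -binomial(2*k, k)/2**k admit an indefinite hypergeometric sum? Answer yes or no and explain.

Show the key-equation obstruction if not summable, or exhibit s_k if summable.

Step 1: r(k) = (2*k + 1)/(k + 1).
Factor: A=2*k + 1; B=k + 1; C=1.
Key eq: (2*k + 1)·f(k+1) = (k)·f(k) + (1).
From deg A=1, deg B=1, deg C=0: d=-1.
deg f ≤ -1 is impossible — no certificate.

No — negative degree bound, so no certificate f.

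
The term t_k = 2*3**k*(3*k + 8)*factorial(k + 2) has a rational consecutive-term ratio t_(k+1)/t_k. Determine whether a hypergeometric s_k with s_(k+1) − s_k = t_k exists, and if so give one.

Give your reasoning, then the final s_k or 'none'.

s_k = 2*3**k*factorial(k + 2)

Ratio r(k) = 3*(k + 3)*(3*k + 11)/(3*k + 8).
Gosper form: A/B · C(k+1)/C(k) with A=3*k + 9, B=1, C=k + 8/3.
Need (3*k + 9)·f(k+1) − (1)·f(k) = k + 8/3.
deg f ≤ 0 (via 1,0,1).
Match coefficients ⇒ f(k) = 1/3.
Get s_k = R·t_k = 2*3**k*factorial(k + 2) with R(k) = B(k−1)f(k)/C(k) = 1/(3*k + 8).
s_(k+1) − s_k = 2*3**k*(3*k + 8)*factorial(k + 2) = t_k.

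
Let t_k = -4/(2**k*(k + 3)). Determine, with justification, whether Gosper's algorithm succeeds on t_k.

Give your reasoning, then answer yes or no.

Ratio r(k) = (k + 3)/(2*(k + 4)).
Normal form (A,B,C) = (k/2 + 3/2, k + 4, 1).
f must satisfy (k/2 + 3/2)·f(k+1) − (k + 3)·f(k) = 1.
From deg A=1, deg B=1, deg C=0: d=-1.
deg f ≤ -1 is impossible — no certificate.

No — key equation has no polynomial f.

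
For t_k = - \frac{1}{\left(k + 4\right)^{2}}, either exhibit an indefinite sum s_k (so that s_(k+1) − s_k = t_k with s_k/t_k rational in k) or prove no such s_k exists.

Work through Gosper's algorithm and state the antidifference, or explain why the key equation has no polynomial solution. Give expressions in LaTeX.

The ratio is (k + 4)**2/(k + 5)**2.
So A=k**2 + 8*k + 16 and B=k**2 + 10*k + 25, with C=1.
Set up (k**2 + 8*k + 16)·f(k+1) − (k**2 + 8*k + 16)·f(k) − (1) = 0.
d = 0 from the (2,2,0) case.
Put f(k) = c0: A·f(k+1) − B(k−1)·f(k) − C = -1; need -1 = 0 — inconsistent ⇒ no f, not summable.

none — t_k is not Gosper-summable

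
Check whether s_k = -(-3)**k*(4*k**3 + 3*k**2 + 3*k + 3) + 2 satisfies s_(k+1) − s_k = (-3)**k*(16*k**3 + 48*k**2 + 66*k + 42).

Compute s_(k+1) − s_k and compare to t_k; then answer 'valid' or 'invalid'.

valid (s_(k+1) − s_k reduces to t_k)

s_(k+1) = 3*(-3)**k*(3*k + 4*(k + 1)**3 + 3*(k + 1)**2 + 6) + 2
s_(k+1) − s_k = (-3)**k*(16*k**3 + 48*k**2 + 66*k + 42)
(s_(k+1) − s_k) − t_k = 0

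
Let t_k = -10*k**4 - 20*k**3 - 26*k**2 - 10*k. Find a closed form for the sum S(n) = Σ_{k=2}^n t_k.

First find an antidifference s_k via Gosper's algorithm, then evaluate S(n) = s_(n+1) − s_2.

Ratio r(k) = (5*k**4 + 30*k**3 + 73*k**2 + 81*k + 33)/(k*(5*k**3 + 10*k**2 + 13*k + 5)).
A = 1, B = 1, C = k**4 + 2*k**3 + 13*k**2/5 + k.
f must satisfy (1)·f(k+1) − (1)·f(k) = k**4 + 2*k**3 + 13*k**2/5 + k.
d = 5 from the (0,0,4) case.
Solving with deg f ≤ 5: f(k) = k*(k - 1)*(2*k**3 + 2*k**2 + 4*k + 1)/10.
Then R = B(k−1)f/C = (k - 1)*(2*k**3 + 2*k**2 + 4*k + 1)/(2*(5*k**3 + 10*k**2 + 13*k + 5)), so s_k = R(k)·t_k = k*(-2*k**4 - 2*k**2 + 3*k + 1).
Check: Δs_k = 2*k*(-5*k**3 - 10*k**2 - 13*k - 5). ✓
Telescope: S(n) = s_(n+1) − s_(2) = n*(-2*n**4 - 10*n**3 - 22*n**2 - 23*n - 9) − (-66) = -2*n**5 - 10*n**4 - 22*n**3 - 23*n**2 - 9*n + 66.

S(n) = -2*n**5 - 10*n**4 - 22*n**3 - 23*n**2 - 9*n + 66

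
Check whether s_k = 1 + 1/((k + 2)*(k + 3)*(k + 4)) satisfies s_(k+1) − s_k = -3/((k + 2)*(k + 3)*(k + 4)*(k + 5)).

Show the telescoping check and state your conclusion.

Valid: the claim telescopes to t_k.

s_(k+1) = 1 + 1/((k + 3)*(k + 4)*(k + 5))
s_(k+1) − s_k = -3/((k + 2)*(k + 3)*(k + 4)*(k + 5))
(s_(k+1) − s_k) − t_k = 0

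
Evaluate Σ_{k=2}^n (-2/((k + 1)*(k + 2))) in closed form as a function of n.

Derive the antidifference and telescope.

Ratio r(k) = (k + 1)/(k + 3).
So A=k + 1 and B=k + 3, with C=1.
Key eq: (k + 1)·f(k+1) = (k + 2)·f(k) + (1).
Degrees (1,1,0) ⇒ d ≤ 1.
A polynomial solution: f(k) = k.
R(k) = B(k−1)·f(k)/C(k) = k*(k + 2); s_k = R·t_k = -2*k/(k + 1).
Verify: -2/(k**2 + 3*k + 2) matches t_k.
Telescope: S(n) = s_(n+1) − s_(2) = 2*(-n - 1)/(n + 2) − (-4/3) = 2*(1 - n)/(3*(n + 2)).

S(n) = 2*(1 - n)/(3*(n + 2))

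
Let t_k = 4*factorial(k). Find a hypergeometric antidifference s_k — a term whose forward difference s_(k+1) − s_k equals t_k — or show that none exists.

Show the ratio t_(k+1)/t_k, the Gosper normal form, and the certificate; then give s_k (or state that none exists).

The ratio is k + 1.
So A=k + 1 and B=1, with C=1.
Key eq: (k + 1)·f(k+1) = (1)·f(k) + (1).
Bound: deg f ≤ -1.
d = -1 < 0 ⇒ no nonzero polynomial f; not summable.

none (Gosper's algorithm certifies no s_k)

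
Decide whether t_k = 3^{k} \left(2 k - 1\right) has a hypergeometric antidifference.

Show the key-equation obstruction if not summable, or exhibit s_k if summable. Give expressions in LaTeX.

Yes. s_k = 3^{k} \left(k - 2\right).

Ratio r(k) = 3*(2*k + 1)/(2*k - 1).
Factor: A=3; B=1; C=k - 1/2.
Need (3)·f(k+1) − (1)·f(k) = k - 1/2.
From deg A=0, deg B=0, deg C=1: d=1.
Solving with deg f ≤ 1: f(k) = (k - 2)/2.
R(k) = B(k−1)·f(k)/C(k) = (k - 2)/(2*k - 1); s_k = R·t_k = 3**k*(k - 2).
Verify: 3**k*(2*k - 1) matches t_k.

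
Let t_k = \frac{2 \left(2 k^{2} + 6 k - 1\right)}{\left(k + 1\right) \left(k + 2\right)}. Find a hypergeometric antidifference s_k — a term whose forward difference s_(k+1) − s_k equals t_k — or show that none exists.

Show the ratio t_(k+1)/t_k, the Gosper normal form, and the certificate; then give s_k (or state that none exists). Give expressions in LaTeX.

r(k) = (k + 1)*(6*k + 2*(k + 1)**2 + 5)/((k + 3)*(2*k**2 + 6*k - 1)) after simplifying.
Gosper form: A/B · C(k+1)/C(k) with A=k + 1, B=k + 3, C=k**2 + 3*k - 1/2.
Key eq: (k + 1)·f(k+1) = (k + 2)·f(k) + (k**2 + 3*k - 1/2).
Degrees (1,1,2) ⇒ d ≤ 2.
Solve for f: f(k) = k*(2*k - 3)/2 (degree 2 ≤ 2).
R(k) = B(k−1)·f(k)/C(k) = k*(k + 2)*(2*k - 3)/(2*k**2 + 6*k - 1); s_k = R·t_k = 2*k*(2*k - 3)/(k + 1).
Δs = 2*(2*k**2 + 6*k - 1)/(k**2 + 3*k + 2), as required.

s_k = \frac{2 k \left(2 k - 3\right)}{k + 1}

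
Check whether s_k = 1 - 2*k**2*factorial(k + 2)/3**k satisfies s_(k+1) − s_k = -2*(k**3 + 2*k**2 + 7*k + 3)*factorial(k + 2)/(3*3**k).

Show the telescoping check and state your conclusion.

Valid — Δs_k = t_k.

s_(k+1) = -2*3**(-k - 1)*(k + 1)**2*factorial(k + 3) + 1
s_(k+1) − s_k = -2*(k**3 + 2*k**2 + 7*k + 3)*factorial(k + 2)/(3*3**k)
(s_(k+1) − s_k) − t_k = 0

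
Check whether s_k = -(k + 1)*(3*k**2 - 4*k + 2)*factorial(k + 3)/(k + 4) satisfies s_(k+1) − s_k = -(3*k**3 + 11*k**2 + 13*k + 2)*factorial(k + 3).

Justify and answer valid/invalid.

Invalid: residual 3*(3*k**4 + 23*k**3 + 54*k**2 + 58*k + 6)*factorial(k + 3)/((k + 4)*(k + 5)) ≠ 0.

s_(k+1) = -(k + 2)*(3*k**2 + 2*k + 1)*factorial(k + 4)/(k + 5)
s_(k+1) − s_k = -(3*k**5 + 29*k**4 + 103*k**3 + 177*k**2 + 104*k + 22)*factorial(k + 3)/((k + 4)*(k + 5))
(s_(k+1) − s_k) − t_k = 3*(3*k**4 + 23*k**3 + 54*k**2 + 58*k + 6)*factorial(k + 3)/((k + 4)*(k + 5))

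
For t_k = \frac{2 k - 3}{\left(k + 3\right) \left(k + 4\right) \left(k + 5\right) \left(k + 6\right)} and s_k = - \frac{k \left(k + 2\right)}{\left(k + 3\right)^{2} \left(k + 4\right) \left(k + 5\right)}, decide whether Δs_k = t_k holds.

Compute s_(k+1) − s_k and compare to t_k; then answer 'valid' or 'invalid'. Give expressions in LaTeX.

s_(k+1) = -(k + 1)*(k + 3)/((k + 4)**2*(k + 5)*(k + 6))
s_(k+1) − s_k = (k*(k + 2)*(k + 4)*(k + 6) - (k + 1)*(k + 3)**3)/((k + 3)**2*(k + 4)**2*(k + 5)*(k + 6))
(s_(k+1) − s_k) − t_k = 3*(-k**2 - 3*k + 3)/(k**6 + 25*k**5 + 257*k**4 + 1391*k**3 + 4182*k**2 + 6624*k + 4320)

Invalid: residual \frac{3 \left(- k^{2} - 3 k + 3\right)}{k^{6} + 25 k^{5} + 257 k^{4} + 1391 k^{3} + 4182 k^{2} + 6624 k + 4320} ≠ 0.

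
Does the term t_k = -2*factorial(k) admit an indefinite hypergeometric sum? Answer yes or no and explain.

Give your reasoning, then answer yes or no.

No — negative degree bound, so no certificate f.

The ratio is k + 1.
Take A(k)=k + 1, B(k)=1, C(k)=1.
Key eq: (k + 1)·f(k+1) = (1)·f(k) + (1).
Bound: deg f ≤ -1.
Bound -1 < 0, so the key equation has no polynomial solution.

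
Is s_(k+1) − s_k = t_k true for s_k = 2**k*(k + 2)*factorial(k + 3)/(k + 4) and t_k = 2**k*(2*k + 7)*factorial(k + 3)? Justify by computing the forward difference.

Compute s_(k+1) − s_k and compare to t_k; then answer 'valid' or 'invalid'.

Invalid: residual -2**(k + 1)*(k + 3)*(2*k + 9)*factorial(k + 3)/((k + 4)*(k + 5)) ≠ 0.

s_(k+1) = 2**(k + 1)*(k + 3)*factorial(k + 4)/(k + 5)
s_(k+1) − s_k = 2**k*(2*k**3 + 21*k**2 + 73*k + 86)*factorial(k + 3)/((k + 4)*(k + 5))
(s_(k+1) − s_k) − t_k = -2**(k + 1)*(k + 3)*(2*k + 9)*factorial(k + 3)/((k + 4)*(k + 5))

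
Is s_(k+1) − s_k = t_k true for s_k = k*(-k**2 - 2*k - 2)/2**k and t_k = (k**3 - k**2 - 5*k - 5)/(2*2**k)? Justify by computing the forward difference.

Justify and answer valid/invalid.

valid (s_(k+1) − s_k reduces to t_k)

s_(k+1) = -(k + 1)*(2*k + (k + 1)**2 + 4)/(2*2**k)
s_(k+1) − s_k = (k**3 - k**2 - 5*k - 5)/(2*2**k)
(s_(k+1) − s_k) − t_k = 0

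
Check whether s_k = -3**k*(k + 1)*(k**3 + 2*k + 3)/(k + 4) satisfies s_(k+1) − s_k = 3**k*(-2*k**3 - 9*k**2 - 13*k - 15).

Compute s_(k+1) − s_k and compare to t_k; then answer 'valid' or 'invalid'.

s_(k+1) = -3**(k + 1)*(k + 2)*(2*k + (k + 1)**3 + 5)/(k + 5)
s_(k+1) − s_k = 3**k*(-2*k**5 - 21*k**4 - 86*k**3 - 165*k**2 - 200*k - 129)/(k**2 + 9*k + 20)
(s_(k+1) − s_k) − t_k = 3**(k + 1)*(2*k**4 + 16*k**3 + 49*k**2 + 65*k + 57)/(k**2 + 9*k + 20)

Invalid: residual 3**(k + 1)*(2*k**4 + 16*k**3 + 49*k**2 + 65*k + 57)/(k**2 + 9*k + 20) ≠ 0.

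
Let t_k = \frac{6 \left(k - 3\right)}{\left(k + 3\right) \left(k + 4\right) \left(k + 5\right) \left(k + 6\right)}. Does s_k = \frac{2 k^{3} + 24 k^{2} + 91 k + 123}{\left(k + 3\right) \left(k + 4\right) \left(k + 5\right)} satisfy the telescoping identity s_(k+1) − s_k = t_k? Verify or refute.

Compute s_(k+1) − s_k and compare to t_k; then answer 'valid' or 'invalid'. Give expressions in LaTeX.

Valid — Δs_k = t_k.

s_(k+1) = (91*k + 2*(k + 1)**3 + 24*(k + 1)**2 + 214)/((k + 4)*(k + 5)*(k + 6))
s_(k+1) − s_k = 6*(k - 3)/(k**4 + 18*k**3 + 119*k**2 + 342*k + 360)
(s_(k+1) − s_k) − t_k = 0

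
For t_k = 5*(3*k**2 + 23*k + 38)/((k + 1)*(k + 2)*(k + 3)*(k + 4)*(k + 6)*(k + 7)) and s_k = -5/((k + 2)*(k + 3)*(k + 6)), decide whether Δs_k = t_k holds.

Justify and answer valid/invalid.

s_(k+1) = -5/((k + 3)*(k + 4)*(k + 7))
s_(k+1) − s_k = 5*(3*k + 16)/(k**5 + 22*k**4 + 185*k**3 + 740*k**2 + 1404*k + 1008)
(s_(k+1) − s_k) − t_k = 10*(-2*k - 11)/(k**6 + 23*k**5 + 207*k**4 + 925*k**3 + 2144*k**2 + 2412*k + 1008)

Invalid: residual 10*(-2*k - 11)/(k**6 + 23*k**5 + 207*k**4 + 925*k**3 + 2144*k**2 + 2412*k + 1008) ≠ 0.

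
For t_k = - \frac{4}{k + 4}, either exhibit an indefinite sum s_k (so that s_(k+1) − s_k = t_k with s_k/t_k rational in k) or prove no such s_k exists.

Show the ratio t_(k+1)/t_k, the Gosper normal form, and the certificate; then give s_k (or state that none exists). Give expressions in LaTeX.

no hypergeometric antidifference exists

Compute t_(k+1)/t_k: get (k + 4)/(k + 5).
Factor: A=k + 4; B=k + 5; C=1.
f must satisfy (k + 4)·f(k+1) − (k + 4)·f(k) = 1.
From deg A=1, deg B=1, deg C=0: d=0.
Generic f = c0 gives residual -1; -1 = 0 cannot hold, so t_k is not Gosper-summable.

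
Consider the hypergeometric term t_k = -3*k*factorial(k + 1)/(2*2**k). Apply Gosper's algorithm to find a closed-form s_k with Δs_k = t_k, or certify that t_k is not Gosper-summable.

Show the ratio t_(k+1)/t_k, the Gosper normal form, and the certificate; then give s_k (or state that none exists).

s_k = -3*factorial(k + 1)/2**k

r(k) = (k + 1)*(k + 2)/(2*k) after simplifying.
Take A(k)=k/2 + 1, B(k)=1, C(k)=k.
f must satisfy (k/2 + 1)·f(k+1) − (1)·f(k) = k.
Degrees (1,0,1) ⇒ d ≤ 0.
Match coefficients ⇒ f(k) = 2.
Certificate R = B(k−1)f/C = 2/k gives s_k = -3*factorial(k + 1)/2**k.
Check: Δs_k = -3*k*factorial(k + 1)/(2*2**k). ✓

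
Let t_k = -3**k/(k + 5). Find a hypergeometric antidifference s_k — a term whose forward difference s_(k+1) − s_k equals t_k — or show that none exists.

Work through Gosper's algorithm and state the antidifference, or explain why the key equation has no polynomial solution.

not Gosper-summable; s_k does not exist

Compute t_(k+1)/t_k: get 3*(k + 5)/(k + 6).
A = 3*k + 15, B = k + 6, C = 1.
Key eq: (3*k + 15)·f(k+1) = (k + 5)·f(k) + (1).
From deg A=1, deg B=1, deg C=0: d=-1.
d = -1 < 0 ⇒ no nonzero polynomial f; not summable.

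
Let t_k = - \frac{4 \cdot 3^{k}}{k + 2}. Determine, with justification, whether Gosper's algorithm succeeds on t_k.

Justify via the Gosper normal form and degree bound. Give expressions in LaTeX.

Compute t_(k+1)/t_k: get 3*(k + 2)/(k + 3).
Take A(k)=3*k + 6, B(k)=k + 3, C(k)=1.
f must satisfy (3*k + 6)·f(k+1) − (k + 2)·f(k) = 1.
d = -1 from the (1,1,0) case.
Negative degree bound (-1): no f exists, t_k not Gosper-summable.

No. Not Gosper-summable.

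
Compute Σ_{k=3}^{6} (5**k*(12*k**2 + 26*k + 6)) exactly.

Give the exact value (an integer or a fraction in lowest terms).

r(k) = 5*(6*k**2 + 25*k + 22)/(6*k**2 + 13*k + 3) after simplifying.
So A=5 and B=1, with C=k**2 + 13*k/6 + 1/2.
Solve (5)·f(k+1) − (1)·f(k) = k**2 + 13*k/6 + 1/2.
From deg A=0, deg B=0, deg C=2: d=2.
Solve for f: f(k) = (3*k**2 - k - 1)/12 (degree 2 ≤ 2).
So s_k = (B(k−1)f/C)·t_k = ((3*k**2 - k - 1)/(2*(6*k**2 + 13*k + 3)))·t_k = 5**k*(3*k**2 - k - 1).
Verify: 5**k*(12*k**2 + 26*k + 6) matches t_k.
Telescoping: Σ = s_(7) − s_(3) = 10859375 − (2875) = 10856500.

Σ = 10856500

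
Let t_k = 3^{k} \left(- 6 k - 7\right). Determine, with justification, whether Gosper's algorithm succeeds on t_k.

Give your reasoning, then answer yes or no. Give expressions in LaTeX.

Yes. s_k = 3^{k} \left(1 - 3 k\right).

r(k) = 3*(6*k + 13)/(6*k + 7) after simplifying.
Normal form (A,B,C) = (3, 1, k + 7/6).
Need (3)·f(k+1) − (1)·f(k) = k + 7/6.
d = 1 from the (0,0,1) case.
Solving with deg f ≤ 1: f(k) = (3*k - 1)/6.
R(k) = B(k−1)·f(k)/C(k) = (3*k - 1)/(6*k + 7); s_k = R·t_k = 3**k*(1 - 3*k).
Verify: 3**k*(-6*k - 7) matches t_k.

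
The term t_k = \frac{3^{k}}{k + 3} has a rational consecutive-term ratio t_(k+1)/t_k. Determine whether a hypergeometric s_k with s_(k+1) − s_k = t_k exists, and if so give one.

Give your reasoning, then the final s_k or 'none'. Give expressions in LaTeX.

Compute t_(k+1)/t_k: get 3*(k + 3)/(k + 4).
Factor: A=3*k + 9; B=k + 4; C=1.
Set up (3*k + 9)·f(k+1) − (k + 3)·f(k) − (1) = 0.
d = -1 from the (1,1,0) case.
Bound -1 < 0, so the key equation has no polynomial solution.

not Gosper-summable; s_k does not exist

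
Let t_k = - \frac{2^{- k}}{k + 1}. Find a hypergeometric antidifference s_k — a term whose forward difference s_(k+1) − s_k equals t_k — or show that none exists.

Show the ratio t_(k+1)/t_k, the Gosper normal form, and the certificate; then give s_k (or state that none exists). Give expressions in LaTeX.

r(k) = (k + 1)/(2*(k + 2)) after simplifying.
Factor: A=k/2 + 1/2; B=k + 2; C=1.
f must satisfy (k/2 + 1/2)·f(k+1) − (k + 1)·f(k) = 1.
Degrees (1,1,0) ⇒ d ≤ -1.
d = -1 < 0 ⇒ no nonzero polynomial f; not summable.

none — t_k is not Gosper-summable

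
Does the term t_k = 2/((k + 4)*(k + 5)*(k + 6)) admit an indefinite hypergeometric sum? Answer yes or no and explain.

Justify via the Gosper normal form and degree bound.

r(k) = (k + 4)/(k + 7) after simplifying.
Gosper form: A/B · C(k+1)/C(k) with A=k + 4, B=k + 7, C=1.
Set up (k + 4)·f(k+1) − (k + 6)·f(k) − (1) = 0.
From deg A=1, deg B=1, deg C=0: d=2.
Solving with deg f ≤ 2: f(k) = k*(k + 9)/40.
Then R = B(k−1)f/C = k*(k + 6)*(k + 9)/40, so s_k = R(k)·t_k = k*(k + 9)/(20*(k + 4)*(k + 5)).
Δs = 2/(k**3 + 15*k**2 + 74*k + 120), as required.

Yes. s_k = k*(k + 9)/(20*(k + 4)*(k + 5)).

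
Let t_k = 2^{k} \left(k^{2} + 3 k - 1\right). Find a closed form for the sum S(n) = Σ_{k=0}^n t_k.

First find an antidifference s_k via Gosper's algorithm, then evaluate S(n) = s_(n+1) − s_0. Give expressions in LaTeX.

S(n) = 2^{n + 1} n^{2} + 2^{n + 1} n - 2^{n + 1} + 1

r(k) = 2*(k**2 + 5*k + 3)/(k**2 + 3*k - 1) after simplifying.
Gosper form: A/B · C(k+1)/C(k) with A=2, B=1, C=k**2 + 3*k - 1.
Solve (2)·f(k+1) − (1)·f(k) = k**2 + 3*k - 1.
Degrees (0,0,2) ⇒ d ≤ 2.
Solve for f: f(k) = k**2 - k - 1 (degree 2 ≤ 2).
R(k) = B(k−1)·f(k)/C(k) = (k**2 - k - 1)/(k**2 + 3*k - 1); s_k = R·t_k = 2**k*(k**2 - k - 1).
Δs = 2**k*(k**2 + 3*k - 1), as required.
Evaluate: s_(n+1) = 2**(n + 1)*(n**2 + n - 1); subtract s_(0) = -1 ⇒ S(n) = 2**(n + 1)*n**2 + 2**(n + 1)*n - 2**(n + 1) + 1.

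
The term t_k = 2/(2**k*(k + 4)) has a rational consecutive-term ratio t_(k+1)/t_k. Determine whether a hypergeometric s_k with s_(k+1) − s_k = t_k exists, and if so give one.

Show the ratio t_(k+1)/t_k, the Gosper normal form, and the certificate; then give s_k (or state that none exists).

t_(k+1)/t_k = (k + 4)/(2*(k + 5)).
Take A(k)=k/2 + 2, B(k)=k + 5, C(k)=1.
Solve (k/2 + 2)·f(k+1) − (k + 4)·f(k) = 1.
deg f ≤ -1 (via 1,1,0).
d = -1 < 0 ⇒ no nonzero polynomial f; not summable.

none (Gosper's algorithm certifies no s_k)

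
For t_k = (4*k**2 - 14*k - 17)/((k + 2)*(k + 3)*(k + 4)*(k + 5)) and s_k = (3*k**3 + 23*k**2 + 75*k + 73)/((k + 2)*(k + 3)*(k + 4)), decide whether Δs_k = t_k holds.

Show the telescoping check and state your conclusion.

Valid: the claim telescopes to t_k.

s_(k+1) = (75*k + 3*(k + 1)**3 + 23*(k + 1)**2 + 148)/((k + 3)*(k + 4)*(k + 5))
s_(k+1) − s_k = (4*k**2 - 14*k - 17)/(k**4 + 14*k**3 + 71*k**2 + 154*k + 120)
(s_(k+1) − s_k) − t_k = 0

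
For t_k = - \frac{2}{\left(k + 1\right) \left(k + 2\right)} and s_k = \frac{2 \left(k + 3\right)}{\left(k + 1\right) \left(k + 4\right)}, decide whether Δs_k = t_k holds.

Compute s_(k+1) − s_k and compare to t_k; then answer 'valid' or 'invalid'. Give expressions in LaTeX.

s_(k+1) = 2*(k + 4)/((k + 2)*(k + 5))
s_(k+1) − s_k = 2*(-k**2 - 7*k - 14)/(k**4 + 12*k**3 + 49*k**2 + 78*k + 40)
(s_(k+1) − s_k) − t_k = 4*(k + 3)/(k**4 + 12*k**3 + 49*k**2 + 78*k + 40)

Invalid: residual \frac{4 \left(k + 3\right)}{k^{4} + 12 k^{3} + 49 k^{2} + 78 k + 40} ≠ 0.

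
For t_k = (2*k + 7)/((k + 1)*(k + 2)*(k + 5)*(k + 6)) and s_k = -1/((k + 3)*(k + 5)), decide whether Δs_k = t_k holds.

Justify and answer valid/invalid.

Invalid: residual 6*(-k**2 - 7*k - 11)/(k**6 + 21*k**5 + 175*k**4 + 735*k**3 + 1624*k**2 + 1764*k + 720) ≠ 0.

s_(k+1) = -1/((k + 4)*(k + 6))
s_(k+1) − s_k = (2*k + 9)/(k**4 + 18*k**3 + 119*k**2 + 342*k + 360)
(s_(k+1) − s_k) − t_k = 6*(-k**2 - 7*k - 11)/(k**6 + 21*k**5 + 175*k**4 + 735*k**3 + 1624*k**2 + 1764*k + 720)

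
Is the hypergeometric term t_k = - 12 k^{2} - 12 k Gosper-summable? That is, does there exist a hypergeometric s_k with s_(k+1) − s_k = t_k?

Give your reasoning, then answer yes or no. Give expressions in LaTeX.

Compute t_(k+1)/t_k: get (k + 2)/k.
Normal form (A,B,C) = (1, 1, k**2 + k).
Key eq: (1)·f(k+1) = (1)·f(k) + (k**2 + k).
deg f ≤ 3 (via 0,0,2).
Solve for f: f(k) = k*(k - 1)*(k + 1)/3 (degree 3 ≤ 3).
So s_k = (B(k−1)f/C)·t_k = ((k - 1)/3)·t_k = 4*k*(1 - k**2).
Δs = 12*k*(-k - 1), as required.

Yes. s_k = 4 k \left(1 - k^{2}\right).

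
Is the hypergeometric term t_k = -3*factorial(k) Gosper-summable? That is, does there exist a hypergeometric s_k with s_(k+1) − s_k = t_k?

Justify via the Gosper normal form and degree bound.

Compute t_(k+1)/t_k: get k + 1.
Factor: A=k + 1; B=1; C=1.
Key eq: (k + 1)·f(k+1) = (1)·f(k) + (1).
deg f ≤ -1 (via 1,0,0).
Negative degree bound (-1): no f exists, t_k not Gosper-summable.

No; the degree bound rules out any f.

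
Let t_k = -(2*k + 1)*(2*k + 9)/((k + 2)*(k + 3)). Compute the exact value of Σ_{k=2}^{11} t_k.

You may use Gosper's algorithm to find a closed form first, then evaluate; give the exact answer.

Σ = -1045/28

t_(k+1)/t_k = (k + 2)*(2*k + 3)*(2*k + 11)/((k + 4)*(2*k + 1)*(2*k + 9)).
Normal form (A,B,C) = (k + 2, k + 4, k**2 + 5*k + 9/4).
f must satisfy (k + 2)·f(k+1) − (k + 3)·f(k) = k**2 + 5*k + 9/4.
Bound: deg f ≤ 2.
Match coefficients ⇒ f(k) = k*(8*k + 1)/8.
Certificate R = B(k−1)f/C = k*(k + 3)*(8*k + 1)/(2*(2*k + 1)*(2*k + 9)) gives s_k = k*(-8*k - 1)/(2*(k + 2)).
s_(k+1) − s_k = (-4*k**2 - 20*k - 9)/(k**2 + 5*k + 6) = t_k.
Σ_(k=2)^(11) t_k = s_(12) − s_(2) = -291/7 − (-17/4) = -1045/28.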